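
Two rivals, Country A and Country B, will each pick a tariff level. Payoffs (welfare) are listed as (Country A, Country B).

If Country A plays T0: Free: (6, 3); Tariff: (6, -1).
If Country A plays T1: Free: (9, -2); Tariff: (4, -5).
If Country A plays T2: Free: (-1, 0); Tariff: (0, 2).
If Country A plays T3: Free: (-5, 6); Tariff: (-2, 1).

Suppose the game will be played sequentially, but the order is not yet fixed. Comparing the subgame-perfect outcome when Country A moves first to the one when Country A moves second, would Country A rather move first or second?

If Country A leads: Country B's best replies are T0→Free, T1→Free, T2→Tariff, T3→Free; Country A's induced payoffs 6, 9, 0, -5; outcome (T1, Free), payoffs (9, -2).
If Country B leads: Country A's best replies are Free→T1, Tariff→T0; Country B's induced payoffs -2, -1; outcome (T0, Tariff), payoffs (6, -1).
Country A gets 9 moving first and 6 moving second, so Country A prefers to move first.

first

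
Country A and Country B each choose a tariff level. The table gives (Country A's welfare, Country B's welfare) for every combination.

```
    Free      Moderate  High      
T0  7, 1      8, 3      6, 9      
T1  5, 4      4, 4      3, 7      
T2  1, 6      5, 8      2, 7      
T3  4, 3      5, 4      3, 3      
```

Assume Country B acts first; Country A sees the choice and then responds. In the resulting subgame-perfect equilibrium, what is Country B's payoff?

9

Backward induction with Country B moving first.
- Free: Country A compares 7, 5, 1, 4 and picks T0; Country B would get 1.
- Moderate: Country A compares 8, 4, 5, 5 and picks T0; Country B would get 3.
- High: Country A compares 6, 3, 2, 3 and picks T0; Country B would get 9.
Country B's induced payoffs are 1, 3, 9, so Country B commits to High. Subgame-perfect outcome: (T0, High) with payoffs (6, 9).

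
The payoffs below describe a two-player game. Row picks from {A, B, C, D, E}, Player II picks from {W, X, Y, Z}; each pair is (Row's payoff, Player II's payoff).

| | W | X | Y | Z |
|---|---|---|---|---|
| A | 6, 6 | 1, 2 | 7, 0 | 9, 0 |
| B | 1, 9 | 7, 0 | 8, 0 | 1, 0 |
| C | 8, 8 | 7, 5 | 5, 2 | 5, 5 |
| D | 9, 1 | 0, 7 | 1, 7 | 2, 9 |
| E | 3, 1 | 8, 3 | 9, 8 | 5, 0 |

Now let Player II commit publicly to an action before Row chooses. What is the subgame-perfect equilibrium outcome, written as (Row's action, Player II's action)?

Backward induction with Player II moving first.
- W → Row plays D (best of 6, 1, 8, 9, 3); Player II gets 1.
- X → Row plays E (best of 1, 7, 7, 0, 8); Player II gets 3.
- Y → Row plays E (best of 7, 8, 5, 1, 9); Player II gets 8.
- Z → Row plays A (best of 9, 1, 5, 2, 5); Player II gets 0.
Maximizing over 1, 3, 8, 0, Player II chooses Y. Subgame-perfect outcome: (E, Y) with payoffs (9, 8).

(E, Y)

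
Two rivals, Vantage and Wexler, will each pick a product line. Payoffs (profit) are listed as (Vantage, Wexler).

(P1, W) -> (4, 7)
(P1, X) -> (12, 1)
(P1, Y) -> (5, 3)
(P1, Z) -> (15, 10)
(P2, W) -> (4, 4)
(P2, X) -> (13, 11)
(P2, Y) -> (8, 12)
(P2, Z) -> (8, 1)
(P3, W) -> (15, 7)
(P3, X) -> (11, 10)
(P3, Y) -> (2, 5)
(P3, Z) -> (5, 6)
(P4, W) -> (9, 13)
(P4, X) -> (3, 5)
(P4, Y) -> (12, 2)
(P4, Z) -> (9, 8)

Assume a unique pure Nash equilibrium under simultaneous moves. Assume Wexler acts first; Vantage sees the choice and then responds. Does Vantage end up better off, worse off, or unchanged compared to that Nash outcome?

Vantage best-responds to each possible Wexler move:
- W → Vantage plays P3 (best of 4, 4, 15, 9); Wexler gets 7.
- X → Vantage plays P2 (best of 12, 13, 11, 3); Wexler gets 11.
- Y → Vantage plays P4 (best of 5, 8, 2, 12); Wexler gets 2.
- Z → Vantage plays P1 (best of 15, 8, 5, 9); Wexler gets 10.
Wexler's induced payoffs are 7, 11, 2, 10, so Wexler commits to X. Subgame-perfect outcome: (P2, X) with payoffs (13, 11).
Now find the simultaneous Nash equilibrium.
Vantage's best replies: W→P3; X→P2; Y→P4; Z→P1.
Wexler's best replies: P1→Z; P2→Y; P3→X; P4→W.
Only (P1, Z) has each player best-responding; Nash payoffs (15, 10).
Vantage earns 13 sequentially versus 15 at the Nash outcome: worse off.

worse off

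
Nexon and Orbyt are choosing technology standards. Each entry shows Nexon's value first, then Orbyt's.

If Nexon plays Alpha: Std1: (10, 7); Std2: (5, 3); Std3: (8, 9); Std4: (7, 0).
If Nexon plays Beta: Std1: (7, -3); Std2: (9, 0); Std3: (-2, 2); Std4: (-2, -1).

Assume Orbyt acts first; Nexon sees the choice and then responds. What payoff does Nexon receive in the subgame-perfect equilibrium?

8

Backward induction with Orbyt moving first.
- Std1: Nexon compares 10, 7 and picks Alpha; Orbyt would get 7.
- Std2: Nexon compares 5, 9 and picks Beta; Orbyt would get 0.
- Std3: Nexon compares 8, -2 and picks Alpha; Orbyt would get 9.
- Std4: Nexon compares 7, -2 and picks Alpha; Orbyt would get 0.
Orbyt's induced payoffs are 7, 0, 9, 0, so Orbyt commits to Std3. Subgame-perfect outcome: (Alpha, Std3) with payoffs (8, 9).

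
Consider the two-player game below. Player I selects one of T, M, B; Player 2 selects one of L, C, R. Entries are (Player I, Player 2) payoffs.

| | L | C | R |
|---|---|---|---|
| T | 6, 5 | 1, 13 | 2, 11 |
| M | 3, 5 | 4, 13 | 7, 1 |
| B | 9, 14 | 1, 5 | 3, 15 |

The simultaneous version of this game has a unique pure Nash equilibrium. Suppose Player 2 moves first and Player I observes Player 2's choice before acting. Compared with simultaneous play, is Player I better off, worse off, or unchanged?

Player I best-responds to each possible Player 2 move:
- L: BR = B, leader payoff 14.
- C: BR = M, leader payoff 13.
- R: BR = M, leader payoff 1.
Player 2's induced payoffs are 14, 13, 1, so Player 2 commits to L. Subgame-perfect outcome: (B, L) with payoffs (9, 14).
Under simultaneous play:
Player I's best replies: L→B; C→M; R→M.
Player 2's best replies: T→C; M→C; B→R.
The unique mutual best reply is (M, C), giving (4, 13).
Player I earns 9 sequentially versus 4 at the Nash outcome: better off.

better off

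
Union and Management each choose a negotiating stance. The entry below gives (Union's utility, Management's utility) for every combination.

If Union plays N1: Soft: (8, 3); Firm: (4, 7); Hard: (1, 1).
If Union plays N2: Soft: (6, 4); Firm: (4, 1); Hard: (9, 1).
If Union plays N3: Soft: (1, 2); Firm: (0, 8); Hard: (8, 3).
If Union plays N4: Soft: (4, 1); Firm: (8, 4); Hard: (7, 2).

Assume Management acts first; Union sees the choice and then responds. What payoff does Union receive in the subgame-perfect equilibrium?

8

Solve by backward induction (Management leads).
- Soft → Union plays N1 (best of 8, 6, 1, 4); Management gets 3.
- Firm → Union plays N4 (best of 4, 4, 0, 8); Management gets 4.
- Hard → Union plays N2 (best of 1, 9, 8, 7); Management gets 1.
Management's induced payoffs are 3, 4, 1, so Management commits to Firm. Subgame-perfect outcome: (N4, Firm) with payoffs (8, 4).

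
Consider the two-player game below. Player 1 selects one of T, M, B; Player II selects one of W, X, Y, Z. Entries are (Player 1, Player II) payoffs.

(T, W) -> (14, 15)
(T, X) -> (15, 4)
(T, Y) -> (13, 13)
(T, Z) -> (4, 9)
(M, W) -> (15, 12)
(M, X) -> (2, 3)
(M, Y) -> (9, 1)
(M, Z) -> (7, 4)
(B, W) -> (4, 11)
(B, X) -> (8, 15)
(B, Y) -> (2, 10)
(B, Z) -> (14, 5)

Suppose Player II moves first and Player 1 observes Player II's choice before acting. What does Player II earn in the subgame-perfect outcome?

13

Backward induction with Player II moving first.
- W → Player 1 plays M (best of 14, 15, 4); Player II gets 12.
- X → Player 1 plays T (best of 15, 2, 8); Player II gets 4.
- Y → Player 1 plays T (best of 13, 9, 2); Player II gets 13.
- Z → Player 1 plays B (best of 4, 7, 14); Player II gets 5.
Among 12, 4, 13, 5, the best is 13 at Y. Subgame-perfect outcome: (T, Y) with payoffs (13, 13).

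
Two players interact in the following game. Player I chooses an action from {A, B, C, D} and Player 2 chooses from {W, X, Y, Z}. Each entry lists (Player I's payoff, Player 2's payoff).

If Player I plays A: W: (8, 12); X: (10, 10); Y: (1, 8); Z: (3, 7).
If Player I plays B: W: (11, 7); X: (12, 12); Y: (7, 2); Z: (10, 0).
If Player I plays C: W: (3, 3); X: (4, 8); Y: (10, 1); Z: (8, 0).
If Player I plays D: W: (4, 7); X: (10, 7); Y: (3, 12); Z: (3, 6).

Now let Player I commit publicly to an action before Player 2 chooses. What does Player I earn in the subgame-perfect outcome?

Backward induction with Player I moving first.
- A: BR = W, leader payoff 8.
- B: BR = X, leader payoff 12.
- C: BR = X, leader payoff 4.
- D: BR = Y, leader payoff 3.
Player I's induced payoffs are 8, 12, 4, 3, so Player I commits to B. Subgame-perfect outcome: (B, X) with payoffs (12, 12).

12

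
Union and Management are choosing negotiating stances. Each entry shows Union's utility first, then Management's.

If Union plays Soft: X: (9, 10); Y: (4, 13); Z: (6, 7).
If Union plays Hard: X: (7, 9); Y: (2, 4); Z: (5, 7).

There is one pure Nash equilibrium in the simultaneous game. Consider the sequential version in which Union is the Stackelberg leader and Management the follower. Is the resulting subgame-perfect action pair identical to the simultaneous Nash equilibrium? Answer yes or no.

Management best-responds to each possible Union move:
- Soft: Management compares 10, 13, 7 and picks Y; Union would get 4.
- Hard: Management compares 9, 4, 7 and picks X; Union would get 7.
Union's induced payoffs are 4, 7, so Union commits to Hard. Subgame-perfect outcome: (Hard, X) with payoffs (7, 9).
For the simultaneous game, intersect best replies.
Union's best replies: X→Soft; Y→Soft; Z→Soft.
Management's best replies: Soft→Y; Hard→X.
Only (Soft, Y) has each player best-responding; Nash payoffs (4, 13).
Sequential outcome (Hard, X) differs from the Nash profile (Soft, Y).

no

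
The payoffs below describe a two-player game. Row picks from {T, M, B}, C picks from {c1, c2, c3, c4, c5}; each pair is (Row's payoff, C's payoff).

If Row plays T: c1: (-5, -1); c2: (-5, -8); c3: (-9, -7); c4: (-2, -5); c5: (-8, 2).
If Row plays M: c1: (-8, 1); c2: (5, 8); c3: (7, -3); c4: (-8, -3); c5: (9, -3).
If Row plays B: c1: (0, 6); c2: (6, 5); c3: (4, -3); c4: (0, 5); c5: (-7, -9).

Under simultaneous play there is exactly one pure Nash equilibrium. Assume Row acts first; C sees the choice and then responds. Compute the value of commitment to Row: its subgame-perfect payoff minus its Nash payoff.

Backward induction with Row moving first.
- T: C compares -1, -8, -7, -5, 2 and picks c5; Row would get -8.
- M: C compares 1, 8, -3, -3, -3 and picks c2; Row would get 5.
- B: C compares 6, 5, -3, 5, -9 and picks c1; Row would get 0.
Among -8, 5, 0, the best is 5 at M. Subgame-perfect outcome: (M, c2) with payoffs (5, 8).
Under simultaneous play:
Row's best replies: c1→B; c2→B; c3→M; c4→B; c5→M.
C's best replies: T→c5; M→c2; B→c1.
Only (B, c1) has each player best-responding; Nash payoffs (0, 6).
Row's commitment gain: 5 − 0 = 5.

5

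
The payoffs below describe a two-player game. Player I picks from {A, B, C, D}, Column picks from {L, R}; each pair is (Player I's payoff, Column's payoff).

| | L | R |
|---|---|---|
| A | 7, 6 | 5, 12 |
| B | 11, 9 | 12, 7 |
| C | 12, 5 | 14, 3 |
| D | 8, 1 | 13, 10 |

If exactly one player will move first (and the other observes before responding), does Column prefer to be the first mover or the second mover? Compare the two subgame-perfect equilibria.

If Player I leads: Column's best replies are A→R, B→L, C→L, D→R; Player I's induced payoffs 5, 11, 12, 13; outcome (D, R), payoffs (13, 10).
If Column leads: Player I's best replies are L→C, R→C; Column's induced payoffs 5, 3; outcome (C, L), payoffs (12, 5).
Column gets 5 moving first and 10 moving second, so Column prefers to move second.

second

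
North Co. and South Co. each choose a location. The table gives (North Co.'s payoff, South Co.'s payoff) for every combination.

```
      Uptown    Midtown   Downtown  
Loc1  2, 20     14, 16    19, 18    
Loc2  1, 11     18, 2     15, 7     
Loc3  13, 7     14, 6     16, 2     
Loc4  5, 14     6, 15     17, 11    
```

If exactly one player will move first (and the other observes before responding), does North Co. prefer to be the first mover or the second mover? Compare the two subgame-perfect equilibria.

If North Co. leads: South Co.'s best replies are Loc1→Uptown, Loc2→Uptown, Loc3→Uptown, Loc4→Midtown; North Co.'s induced payoffs 2, 1, 13, 6; outcome (Loc3, Uptown), payoffs (13, 7).
If South Co. leads: North Co.'s best replies are Uptown→Loc3, Midtown→Loc2, Downtown→Loc1; South Co.'s induced payoffs 7, 2, 18; outcome (Loc1, Downtown), payoffs (19, 18).
North Co. gets 13 moving first and 19 moving second, so North Co. prefers to move second.

second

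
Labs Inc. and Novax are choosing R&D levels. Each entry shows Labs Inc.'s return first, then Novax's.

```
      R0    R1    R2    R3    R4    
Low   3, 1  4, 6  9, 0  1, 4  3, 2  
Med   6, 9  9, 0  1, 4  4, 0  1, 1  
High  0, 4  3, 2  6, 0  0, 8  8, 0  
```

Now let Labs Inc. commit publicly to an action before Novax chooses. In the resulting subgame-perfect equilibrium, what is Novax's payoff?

9

Backward induction with Labs Inc. moving first.
- Low: Novax compares 1, 6, 0, 4, 2 and picks R1; Labs Inc. would get 4.
- Med: Novax compares 9, 0, 4, 0, 1 and picks R0; Labs Inc. would get 6.
- High: Novax compares 4, 2, 0, 8, 0 and picks R3; Labs Inc. would get 0.
Among 4, 6, 0, the best is 6 at Med. Subgame-perfect outcome: (Med, R0) with payoffs (6, 9).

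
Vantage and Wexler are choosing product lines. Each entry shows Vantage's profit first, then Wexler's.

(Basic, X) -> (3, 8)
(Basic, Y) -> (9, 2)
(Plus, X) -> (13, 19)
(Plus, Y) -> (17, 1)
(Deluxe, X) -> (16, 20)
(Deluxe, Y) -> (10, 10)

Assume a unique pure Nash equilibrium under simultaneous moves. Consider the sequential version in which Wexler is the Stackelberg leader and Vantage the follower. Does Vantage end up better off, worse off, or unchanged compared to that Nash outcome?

unchanged

Backward induction with Wexler moving first.
- X → Vantage plays Deluxe (best of 3, 13, 16); Wexler gets 20.
- Y → Vantage plays Plus (best of 9, 17, 10); Wexler gets 1.
Among 20, 1, the best is 20 at X. Subgame-perfect outcome: (Deluxe, X) with payoffs (16, 20).
For the simultaneous game, intersect best replies.
Vantage's best replies: X→Deluxe; Y→Plus.
Wexler's best replies: Basic→X; Plus→X; Deluxe→X.
Only (Deluxe, X) has each player best-responding; Nash payoffs (16, 20).
Vantage earns 16 sequentially versus 16 at the Nash outcome: unchanged.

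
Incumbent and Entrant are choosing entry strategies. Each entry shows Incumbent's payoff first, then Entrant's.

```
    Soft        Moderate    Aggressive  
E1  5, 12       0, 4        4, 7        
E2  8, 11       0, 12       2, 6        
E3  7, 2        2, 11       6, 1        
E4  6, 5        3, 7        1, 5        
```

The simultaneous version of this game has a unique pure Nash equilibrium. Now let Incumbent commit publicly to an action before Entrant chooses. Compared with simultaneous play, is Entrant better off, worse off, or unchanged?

better off

Entrant best-responds to each possible Incumbent move:
- E1: Entrant compares 12, 4, 7 and picks Soft; Incumbent would get 5.
- E2: Entrant compares 11, 12, 6 and picks Moderate; Incumbent would get 0.
- E3: Entrant compares 2, 11, 1 and picks Moderate; Incumbent would get 2.
- E4: Entrant compares 5, 7, 5 and picks Moderate; Incumbent would get 3.
Maximizing over 5, 0, 2, 3, Incumbent chooses E1. Subgame-perfect outcome: (E1, Soft) with payoffs (5, 12).
Under simultaneous play:
Incumbent's best replies: Soft→E2; Moderate→E4; Aggressive→E3.
Entrant's best replies: E1→Soft; E2→Moderate; E3→Moderate; E4→Moderate.
Only (E4, Moderate) has each player best-responding; Nash payoffs (3, 7).
Entrant earns 12 sequentially versus 7 at the Nash outcome: better off.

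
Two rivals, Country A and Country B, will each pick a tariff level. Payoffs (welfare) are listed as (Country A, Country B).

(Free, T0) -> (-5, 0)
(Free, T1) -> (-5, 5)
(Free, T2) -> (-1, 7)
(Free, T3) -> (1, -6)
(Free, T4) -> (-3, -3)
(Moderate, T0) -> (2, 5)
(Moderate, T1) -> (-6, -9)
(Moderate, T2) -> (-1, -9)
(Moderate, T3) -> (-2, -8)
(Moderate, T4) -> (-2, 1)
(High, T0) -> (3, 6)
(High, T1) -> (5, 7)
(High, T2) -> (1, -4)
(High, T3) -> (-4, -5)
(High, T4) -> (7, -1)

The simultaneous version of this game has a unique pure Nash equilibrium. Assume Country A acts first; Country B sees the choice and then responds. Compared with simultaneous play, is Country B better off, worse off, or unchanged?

unchanged

Work backward from Country B's decision.
- Free → Country B plays T2 (best of 0, 5, 7, -6, -3); Country A gets -1.
- Moderate → Country B plays T0 (best of 5, -9, -9, -8, 1); Country A gets 2.
- High → Country B plays T1 (best of 6, 7, -4, -5, -1); Country A gets 5.
Country A's induced payoffs are -1, 2, 5, so Country A commits to High. Subgame-perfect outcome: (High, T1) with payoffs (5, 7).
For the simultaneous game, intersect best replies.
Country A's best replies: T0→High; T1→High; T2→High; T3→Free; T4→High.
Country B's best replies: Free→T2; Moderate→T0; High→T1.
Only (High, T1) has each player best-responding; Nash payoffs (5, 7).
Country B earns 7 sequentially versus 7 at the Nash outcome: unchanged.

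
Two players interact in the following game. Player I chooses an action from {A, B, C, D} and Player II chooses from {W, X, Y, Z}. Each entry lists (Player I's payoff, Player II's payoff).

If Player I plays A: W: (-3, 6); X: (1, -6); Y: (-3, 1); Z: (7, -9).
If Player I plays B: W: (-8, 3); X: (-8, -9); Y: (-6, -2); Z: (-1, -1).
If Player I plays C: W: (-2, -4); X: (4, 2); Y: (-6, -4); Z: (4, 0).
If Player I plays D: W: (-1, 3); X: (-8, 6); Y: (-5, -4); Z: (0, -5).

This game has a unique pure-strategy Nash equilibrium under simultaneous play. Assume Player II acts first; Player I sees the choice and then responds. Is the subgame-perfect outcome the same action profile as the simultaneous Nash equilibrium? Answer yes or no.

Work backward from Player I's decision.
- W: BR = D, leader payoff 3.
- X: BR = C, leader payoff 2.
- Y: BR = A, leader payoff 1.
- Z: BR = A, leader payoff -9.
Maximizing over 3, 2, 1, -9, Player II chooses W. Subgame-perfect outcome: (D, W) with payoffs (-1, 3).
Under simultaneous play:
Player I's best replies: W→D; X→C; Y→A; Z→A.
Player II's best replies: A→W; B→W; C→X; D→X.
Only (C, X) has each player best-responding; Nash payoffs (4, 2).
Sequential outcome (D, W) differs from the Nash profile (C, X).

no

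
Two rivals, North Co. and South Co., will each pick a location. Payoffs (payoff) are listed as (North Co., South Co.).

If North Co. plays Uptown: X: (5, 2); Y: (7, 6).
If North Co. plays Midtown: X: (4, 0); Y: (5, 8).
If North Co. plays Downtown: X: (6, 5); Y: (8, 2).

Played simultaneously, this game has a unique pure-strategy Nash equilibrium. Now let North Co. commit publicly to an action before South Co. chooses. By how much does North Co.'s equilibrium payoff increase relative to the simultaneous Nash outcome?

1

Solve by backward induction (North Co. leads).
- Uptown: BR = Y, leader payoff 7.
- Midtown: BR = Y, leader payoff 5.
- Downtown: BR = X, leader payoff 6.
Among 7, 5, 6, the best is 7 at Uptown. Subgame-perfect outcome: (Uptown, Y) with payoffs (7, 6).
Under simultaneous play:
North Co.'s best replies: X→Downtown; Y→Downtown.
South Co.'s best replies: Uptown→Y; Midtown→Y; Downtown→X.
The unique mutual best reply is (Downtown, X), giving (6, 5).
North Co.'s commitment gain: 7 − 6 = 1.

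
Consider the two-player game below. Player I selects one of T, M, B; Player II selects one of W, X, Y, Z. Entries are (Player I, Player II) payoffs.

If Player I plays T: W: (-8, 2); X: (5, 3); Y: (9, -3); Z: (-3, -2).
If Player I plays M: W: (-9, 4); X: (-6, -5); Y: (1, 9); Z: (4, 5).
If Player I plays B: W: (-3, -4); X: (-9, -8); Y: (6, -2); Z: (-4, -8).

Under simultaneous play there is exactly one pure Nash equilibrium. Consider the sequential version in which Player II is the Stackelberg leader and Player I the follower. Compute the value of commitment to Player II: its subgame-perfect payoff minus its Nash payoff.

Backward induction with Player II moving first.
- W: BR = B, leader payoff -4.
- X: BR = T, leader payoff 3.
- Y: BR = T, leader payoff -3.
- Z: BR = M, leader payoff 5.
Maximizing over -4, 3, -3, 5, Player II chooses Z. Subgame-perfect outcome: (M, Z) with payoffs (4, 5).
For the simultaneous game, intersect best replies.
Player I's best replies: W→B; X→T; Y→T; Z→M.
Player II's best replies: T→X; M→Y; B→Y.
The unique mutual best reply is (T, X), giving (5, 3).
Player II's commitment gain: 5 − 3 = 2.

2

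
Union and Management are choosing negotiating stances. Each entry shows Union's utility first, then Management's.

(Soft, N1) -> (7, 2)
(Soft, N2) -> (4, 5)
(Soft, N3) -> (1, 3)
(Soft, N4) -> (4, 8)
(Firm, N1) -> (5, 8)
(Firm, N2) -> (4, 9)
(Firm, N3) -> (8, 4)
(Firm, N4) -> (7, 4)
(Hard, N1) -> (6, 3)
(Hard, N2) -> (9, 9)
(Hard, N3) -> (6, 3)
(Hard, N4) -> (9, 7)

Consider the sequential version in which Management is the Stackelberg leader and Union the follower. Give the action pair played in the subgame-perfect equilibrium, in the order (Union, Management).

Work backward from Union's decision.
- N1: Union compares 7, 5, 6 and picks Soft; Management would get 2.
- N2: Union compares 4, 4, 9 and picks Hard; Management would get 9.
- N3: Union compares 1, 8, 6 and picks Firm; Management would get 4.
- N4: Union compares 4, 7, 9 and picks Hard; Management would get 7.
Among 2, 9, 4, 7, the best is 9 at N2. Subgame-perfect outcome: (Hard, N2) with payoffs (9, 9).

(Hard, N2)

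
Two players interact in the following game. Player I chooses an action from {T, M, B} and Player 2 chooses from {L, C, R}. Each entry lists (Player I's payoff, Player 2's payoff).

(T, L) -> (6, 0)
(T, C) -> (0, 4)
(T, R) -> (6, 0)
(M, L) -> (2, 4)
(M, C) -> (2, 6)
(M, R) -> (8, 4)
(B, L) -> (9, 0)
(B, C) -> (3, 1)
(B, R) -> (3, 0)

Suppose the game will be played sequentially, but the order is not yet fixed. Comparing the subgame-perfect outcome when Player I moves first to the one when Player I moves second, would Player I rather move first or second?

second

If Player I leads: Player 2's best replies are T→C, M→C, B→C; Player I's induced payoffs 0, 2, 3; outcome (B, C), payoffs (3, 1).
If Player 2 leads: Player I's best replies are L→B, C→B, R→M; Player 2's induced payoffs 0, 1, 4; outcome (M, R), payoffs (8, 4).
Player I gets 3 moving first and 8 moving second, so Player I prefers to move second.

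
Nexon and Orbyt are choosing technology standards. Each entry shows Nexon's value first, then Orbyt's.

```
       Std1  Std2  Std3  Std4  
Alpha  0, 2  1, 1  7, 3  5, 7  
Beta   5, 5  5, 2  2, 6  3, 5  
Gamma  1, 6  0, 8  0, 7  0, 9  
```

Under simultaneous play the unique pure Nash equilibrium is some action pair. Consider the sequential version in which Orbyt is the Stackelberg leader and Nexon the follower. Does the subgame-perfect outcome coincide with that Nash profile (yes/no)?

yes

Nexon best-responds to each possible Orbyt move:
- Std1: Nexon compares 0, 5, 1 and picks Beta; Orbyt would get 5.
- Std2: Nexon compares 1, 5, 0 and picks Beta; Orbyt would get 2.
- Std3: Nexon compares 7, 2, 0 and picks Alpha; Orbyt would get 3.
- Std4: Nexon compares 5, 3, 0 and picks Alpha; Orbyt would get 7.
Maximizing over 5, 2, 3, 7, Orbyt chooses Std4. Subgame-perfect outcome: (Alpha, Std4) with payoffs (5, 7).
Under simultaneous play:
Nexon's best replies: Std1→Beta; Std2→Beta; Std3→Alpha; Std4→Alpha.
Orbyt's best replies: Alpha→Std4; Beta→Std3; Gamma→Std4.
The unique mutual best reply is (Alpha, Std4), giving (5, 7).
Sequential outcome (Alpha, Std4) coincides with the Nash profile (Alpha, Std4).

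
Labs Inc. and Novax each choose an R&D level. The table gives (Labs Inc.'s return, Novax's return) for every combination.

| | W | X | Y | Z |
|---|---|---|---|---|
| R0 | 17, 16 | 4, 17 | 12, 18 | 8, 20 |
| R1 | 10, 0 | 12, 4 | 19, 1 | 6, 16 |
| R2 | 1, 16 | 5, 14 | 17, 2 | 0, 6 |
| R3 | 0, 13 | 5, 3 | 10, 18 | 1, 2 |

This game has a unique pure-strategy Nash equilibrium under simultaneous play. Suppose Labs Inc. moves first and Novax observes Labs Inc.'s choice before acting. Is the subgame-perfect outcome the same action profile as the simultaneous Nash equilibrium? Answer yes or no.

no

Novax best-responds to each possible Labs Inc. move:
- R0: Novax compares 16, 17, 18, 20 and picks Z; Labs Inc. would get 8.
- R1: Novax compares 0, 4, 1, 16 and picks Z; Labs Inc. would get 6.
- R2: Novax compares 16, 14, 2, 6 and picks W; Labs Inc. would get 1.
- R3: Novax compares 13, 3, 18, 2 and picks Y; Labs Inc. would get 10.
Maximizing over 8, 6, 1, 10, Labs Inc. chooses R3. Subgame-perfect outcome: (R3, Y) with payoffs (10, 18).
Now find the simultaneous Nash equilibrium.
Labs Inc.'s best replies: W→R0; X→R1; Y→R1; Z→R0.
Novax's best replies: R0→Z; R1→Z; R2→W; R3→Y.
Only (R0, Z) has each player best-responding; Nash payoffs (8, 20).
Sequential outcome (R3, Y) differs from the Nash profile (R0, Z).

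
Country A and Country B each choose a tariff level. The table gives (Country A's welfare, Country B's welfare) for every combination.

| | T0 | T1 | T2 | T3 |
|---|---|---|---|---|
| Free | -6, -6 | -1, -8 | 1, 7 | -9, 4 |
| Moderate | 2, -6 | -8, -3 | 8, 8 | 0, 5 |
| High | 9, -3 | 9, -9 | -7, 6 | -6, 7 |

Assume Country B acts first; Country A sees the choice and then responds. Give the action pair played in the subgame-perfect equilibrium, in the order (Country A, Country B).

Work backward from Country A's decision.
- T0 → Country A plays High (best of -6, 2, 9); Country B gets -3.
- T1 → Country A plays High (best of -1, -8, 9); Country B gets -9.
- T2 → Country A plays Moderate (best of 1, 8, -7); Country B gets 8.
- T3 → Country A plays Moderate (best of -9, 0, -6); Country B gets 5.
Among -3, -9, 8, 5, the best is 8 at T2. Subgame-perfect outcome: (Moderate, T2) with payoffs (8, 8).

(Moderate, T2)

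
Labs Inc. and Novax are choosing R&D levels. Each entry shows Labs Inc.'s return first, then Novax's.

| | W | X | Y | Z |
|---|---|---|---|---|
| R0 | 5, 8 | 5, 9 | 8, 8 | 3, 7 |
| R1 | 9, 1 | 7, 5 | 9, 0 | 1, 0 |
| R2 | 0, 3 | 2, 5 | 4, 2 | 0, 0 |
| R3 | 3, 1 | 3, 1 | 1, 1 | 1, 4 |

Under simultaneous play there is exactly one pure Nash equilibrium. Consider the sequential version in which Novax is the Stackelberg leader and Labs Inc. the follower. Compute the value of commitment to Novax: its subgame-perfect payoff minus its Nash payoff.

2

Work backward from Labs Inc.'s decision.
- W: Labs Inc. compares 5, 9, 0, 3 and picks R1; Novax would get 1.
- X: Labs Inc. compares 5, 7, 2, 3 and picks R1; Novax would get 5.
- Y: Labs Inc. compares 8, 9, 4, 1 and picks R1; Novax would get 0.
- Z: Labs Inc. compares 3, 1, 0, 1 and picks R0; Novax would get 7.
Among 1, 5, 0, 7, the best is 7 at Z. Subgame-perfect outcome: (R0, Z) with payoffs (3, 7).
For the simultaneous game, intersect best replies.
Labs Inc.'s best replies: W→R1; X→R1; Y→R1; Z→R0.
Novax's best replies: R0→X; R1→X; R2→X; R3→Z.
Only (R1, X) has each player best-responding; Nash payoffs (7, 5).
Novax's commitment gain: 7 − 5 = 2.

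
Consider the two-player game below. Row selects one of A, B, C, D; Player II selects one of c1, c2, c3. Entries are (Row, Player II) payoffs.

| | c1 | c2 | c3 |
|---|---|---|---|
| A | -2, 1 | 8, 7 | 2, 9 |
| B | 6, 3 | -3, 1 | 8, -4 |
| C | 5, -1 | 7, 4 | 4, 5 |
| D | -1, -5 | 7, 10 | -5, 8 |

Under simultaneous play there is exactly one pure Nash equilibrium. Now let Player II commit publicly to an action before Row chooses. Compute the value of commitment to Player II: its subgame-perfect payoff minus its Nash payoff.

4

Work backward from Row's decision.
- c1 → Row plays B (best of -2, 6, 5, -1); Player II gets 3.
- c2 → Row plays A (best of 8, -3, 7, 7); Player II gets 7.
- c3 → Row plays B (best of 2, 8, 4, -5); Player II gets -4.
Player II's induced payoffs are 3, 7, -4, so Player II commits to c2. Subgame-perfect outcome: (A, c2) with payoffs (8, 7).
Under simultaneous play:
Row's best replies: c1→B; c2→A; c3→B.
Player II's best replies: A→c3; B→c1; C→c3; D→c2.
Only (B, c1) has each player best-responding; Nash payoffs (6, 3).
Player II's commitment gain: 7 − 3 = 4.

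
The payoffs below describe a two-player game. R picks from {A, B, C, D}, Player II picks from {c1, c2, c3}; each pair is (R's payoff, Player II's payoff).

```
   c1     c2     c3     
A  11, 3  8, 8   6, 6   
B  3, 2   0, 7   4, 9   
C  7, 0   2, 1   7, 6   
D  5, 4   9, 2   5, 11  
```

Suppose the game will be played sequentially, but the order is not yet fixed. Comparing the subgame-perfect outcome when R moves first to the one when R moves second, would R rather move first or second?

If R leads: Player II's best replies are A→c2, B→c3, C→c3, D→c3; R's induced payoffs 8, 4, 7, 5; outcome (A, c2), payoffs (8, 8).
If Player II leads: R's best replies are c1→A, c2→D, c3→C; Player II's induced payoffs 3, 2, 6; outcome (C, c3), payoffs (7, 6).
R gets 8 moving first and 7 moving second, so R prefers to move first.

first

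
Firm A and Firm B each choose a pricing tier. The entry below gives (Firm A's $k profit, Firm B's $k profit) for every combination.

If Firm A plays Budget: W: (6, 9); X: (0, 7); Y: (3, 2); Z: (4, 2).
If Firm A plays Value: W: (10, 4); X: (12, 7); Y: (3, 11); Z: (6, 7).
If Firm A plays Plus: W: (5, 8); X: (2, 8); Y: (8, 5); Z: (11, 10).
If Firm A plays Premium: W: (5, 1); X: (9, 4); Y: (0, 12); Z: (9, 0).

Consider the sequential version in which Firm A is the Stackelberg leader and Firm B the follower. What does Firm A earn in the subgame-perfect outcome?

Solve by backward induction (Firm A leads).
- Budget: BR = W, leader payoff 6.
- Value: BR = Y, leader payoff 3.
- Plus: BR = Z, leader payoff 11.
- Premium: BR = Y, leader payoff 0.
Firm A's induced payoffs are 6, 3, 11, 0, so Firm A commits to Plus. Subgame-perfect outcome: (Plus, Z) with payoffs (11, 10).

11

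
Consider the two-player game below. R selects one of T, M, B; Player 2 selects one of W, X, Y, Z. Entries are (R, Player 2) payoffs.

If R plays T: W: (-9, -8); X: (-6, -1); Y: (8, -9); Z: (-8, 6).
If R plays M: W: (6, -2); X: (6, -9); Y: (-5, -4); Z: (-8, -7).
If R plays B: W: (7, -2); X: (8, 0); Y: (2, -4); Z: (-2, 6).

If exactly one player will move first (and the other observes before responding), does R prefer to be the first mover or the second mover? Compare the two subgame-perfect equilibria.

If R leads: Player 2's best replies are T→Z, M→W, B→Z; R's induced payoffs -8, 6, -2; outcome (M, W), payoffs (6, -2).
If Player 2 leads: R's best replies are W→B, X→B, Y→T, Z→B; Player 2's induced payoffs -2, 0, -9, 6; outcome (B, Z), payoffs (-2, 6).
R gets 6 moving first and -2 moving second, so R prefers to move first.

first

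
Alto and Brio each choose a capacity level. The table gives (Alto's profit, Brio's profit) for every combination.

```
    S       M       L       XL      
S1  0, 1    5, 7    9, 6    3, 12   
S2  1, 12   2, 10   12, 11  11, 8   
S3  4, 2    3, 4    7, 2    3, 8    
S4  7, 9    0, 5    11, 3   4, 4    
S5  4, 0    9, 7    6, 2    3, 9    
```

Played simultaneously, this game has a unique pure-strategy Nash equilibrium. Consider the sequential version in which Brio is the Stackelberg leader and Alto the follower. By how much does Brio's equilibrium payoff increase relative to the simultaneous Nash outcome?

Alto best-responds to each possible Brio move:
- S: BR = S4, leader payoff 9.
- M: BR = S5, leader payoff 7.
- L: BR = S2, leader payoff 11.
- XL: BR = S2, leader payoff 8.
Maximizing over 9, 7, 11, 8, Brio chooses L. Subgame-perfect outcome: (S2, L) with payoffs (12, 11).
Now find the simultaneous Nash equilibrium.
Alto's best replies: S→S4; M→S5; L→S2; XL→S2.
Brio's best replies: S1→XL; S2→S; S3→XL; S4→S; S5→XL.
The unique mutual best reply is (S4, S), giving (7, 9).
Brio's commitment gain: 11 − 9 = 2.

2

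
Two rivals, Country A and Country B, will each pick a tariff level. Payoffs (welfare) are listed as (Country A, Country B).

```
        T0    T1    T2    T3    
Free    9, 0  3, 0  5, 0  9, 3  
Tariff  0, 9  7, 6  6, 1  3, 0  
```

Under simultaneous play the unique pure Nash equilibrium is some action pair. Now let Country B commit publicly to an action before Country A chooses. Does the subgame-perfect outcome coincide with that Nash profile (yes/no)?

Backward induction with Country B moving first.
- T0: Country A compares 9, 0 and picks Free; Country B would get 0.
- T1: Country A compares 3, 7 and picks Tariff; Country B would get 6.
- T2: Country A compares 5, 6 and picks Tariff; Country B would get 1.
- T3: Country A compares 9, 3 and picks Free; Country B would get 3.
Country B's induced payoffs are 0, 6, 1, 3, so Country B commits to T1. Subgame-perfect outcome: (Tariff, T1) with payoffs (7, 6).
For the simultaneous game, intersect best replies.
Country A's best replies: T0→Free; T1→Tariff; T2→Tariff; T3→Free.
Country B's best replies: Free→T3; Tariff→T0.
Only (Free, T3) has each player best-responding; Nash payoffs (9, 3).
Sequential outcome (Tariff, T1) differs from the Nash profile (Free, T3).

no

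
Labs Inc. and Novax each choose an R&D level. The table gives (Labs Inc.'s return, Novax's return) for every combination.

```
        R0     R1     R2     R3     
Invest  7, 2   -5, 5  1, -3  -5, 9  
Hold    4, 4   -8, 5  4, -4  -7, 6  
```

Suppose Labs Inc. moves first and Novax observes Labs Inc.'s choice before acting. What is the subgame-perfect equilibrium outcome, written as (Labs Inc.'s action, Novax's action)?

Backward induction with Labs Inc. moving first.
- Invest: Novax compares 2, 5, -3, 9 and picks R3; Labs Inc. would get -5.
- Hold: Novax compares 4, 5, -4, 6 and picks R3; Labs Inc. would get -7.
Among -5, -7, the best is -5 at Invest. Subgame-perfect outcome: (Invest, R3) with payoffs (-5, 9).

(Invest, R3)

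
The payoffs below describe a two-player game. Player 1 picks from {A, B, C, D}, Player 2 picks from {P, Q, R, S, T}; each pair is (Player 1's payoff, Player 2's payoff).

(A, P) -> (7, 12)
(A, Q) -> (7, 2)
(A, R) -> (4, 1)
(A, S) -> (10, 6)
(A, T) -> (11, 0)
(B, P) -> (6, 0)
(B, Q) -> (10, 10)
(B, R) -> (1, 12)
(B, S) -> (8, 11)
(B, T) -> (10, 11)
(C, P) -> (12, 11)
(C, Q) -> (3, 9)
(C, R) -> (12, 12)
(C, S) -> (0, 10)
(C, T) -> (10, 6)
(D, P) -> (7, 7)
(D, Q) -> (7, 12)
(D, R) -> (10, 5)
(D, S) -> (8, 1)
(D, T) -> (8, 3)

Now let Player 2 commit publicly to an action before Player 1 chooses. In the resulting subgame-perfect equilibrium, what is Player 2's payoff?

12

Player 1 best-responds to each possible Player 2 move:
- P → Player 1 plays C (best of 7, 6, 12, 7); Player 2 gets 11.
- Q → Player 1 plays B (best of 7, 10, 3, 7); Player 2 gets 10.
- R → Player 1 plays C (best of 4, 1, 12, 10); Player 2 gets 12.
- S → Player 1 plays A (best of 10, 8, 0, 8); Player 2 gets 6.
- T → Player 1 plays A (best of 11, 10, 10, 8); Player 2 gets 0.
Maximizing over 11, 10, 12, 6, 0, Player 2 chooses R. Subgame-perfect outcome: (C, R) with payoffs (12, 12).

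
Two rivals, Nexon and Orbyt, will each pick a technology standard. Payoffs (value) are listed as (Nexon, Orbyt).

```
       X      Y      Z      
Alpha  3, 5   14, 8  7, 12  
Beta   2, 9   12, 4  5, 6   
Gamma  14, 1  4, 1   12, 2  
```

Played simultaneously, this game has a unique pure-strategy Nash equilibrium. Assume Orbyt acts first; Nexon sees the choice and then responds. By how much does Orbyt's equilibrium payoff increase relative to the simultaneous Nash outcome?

6

Solve by backward induction (Orbyt leads).
- X: Nexon compares 3, 2, 14 and picks Gamma; Orbyt would get 1.
- Y: Nexon compares 14, 12, 4 and picks Alpha; Orbyt would get 8.
- Z: Nexon compares 7, 5, 12 and picks Gamma; Orbyt would get 2.
Orbyt's induced payoffs are 1, 8, 2, so Orbyt commits to Y. Subgame-perfect outcome: (Alpha, Y) with payoffs (14, 8).
Under simultaneous play:
Nexon's best replies: X→Gamma; Y→Alpha; Z→Gamma.
Orbyt's best replies: Alpha→Z; Beta→X; Gamma→Z.
The unique mutual best reply is (Gamma, Z), giving (12, 2).
Orbyt's commitment gain: 8 − 2 = 6.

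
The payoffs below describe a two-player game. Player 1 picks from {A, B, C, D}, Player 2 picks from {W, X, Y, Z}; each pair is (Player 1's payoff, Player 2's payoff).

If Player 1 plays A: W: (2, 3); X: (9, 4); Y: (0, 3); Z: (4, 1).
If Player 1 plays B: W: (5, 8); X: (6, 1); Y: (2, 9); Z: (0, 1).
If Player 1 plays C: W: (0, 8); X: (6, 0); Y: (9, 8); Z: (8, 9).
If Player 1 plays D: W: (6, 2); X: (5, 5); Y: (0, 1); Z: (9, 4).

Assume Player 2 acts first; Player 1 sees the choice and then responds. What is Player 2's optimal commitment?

Solve by backward induction (Player 2 leads).
- W: BR = D, leader payoff 2.
- X: BR = A, leader payoff 4.
- Y: BR = C, leader payoff 8.
- Z: BR = D, leader payoff 4.
Among 2, 4, 8, 4, the best is 8 at Y. Subgame-perfect outcome: (C, Y) with payoffs (9, 8).

Y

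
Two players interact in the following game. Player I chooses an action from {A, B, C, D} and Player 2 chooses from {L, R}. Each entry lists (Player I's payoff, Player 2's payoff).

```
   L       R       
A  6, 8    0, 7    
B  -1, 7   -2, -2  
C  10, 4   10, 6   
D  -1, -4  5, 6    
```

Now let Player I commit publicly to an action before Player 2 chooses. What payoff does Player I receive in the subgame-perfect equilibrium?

10

Solve by backward induction (Player I leads).
- A → Player 2 plays L (best of 8, 7); Player I gets 6.
- B → Player 2 plays L (best of 7, -2); Player I gets -1.
- C → Player 2 plays R (best of 4, 6); Player I gets 10.
- D → Player 2 plays R (best of -4, 6); Player I gets 5.
Maximizing over 6, -1, 10, 5, Player I chooses C. Subgame-perfect outcome: (C, R) with payoffs (10, 6).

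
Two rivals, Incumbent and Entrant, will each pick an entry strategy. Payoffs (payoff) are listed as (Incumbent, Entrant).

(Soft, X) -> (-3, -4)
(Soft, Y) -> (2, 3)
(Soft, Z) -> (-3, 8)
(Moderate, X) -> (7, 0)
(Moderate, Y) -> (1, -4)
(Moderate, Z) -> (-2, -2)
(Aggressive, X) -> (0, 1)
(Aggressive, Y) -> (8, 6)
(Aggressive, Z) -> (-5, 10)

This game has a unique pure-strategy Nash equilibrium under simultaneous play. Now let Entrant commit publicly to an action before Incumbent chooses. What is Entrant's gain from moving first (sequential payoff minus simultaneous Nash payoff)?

Incumbent best-responds to each possible Entrant move:
- X → Incumbent plays Moderate (best of -3, 7, 0); Entrant gets 0.
- Y → Incumbent plays Aggressive (best of 2, 1, 8); Entrant gets 6.
- Z → Incumbent plays Moderate (best of -3, -2, -5); Entrant gets -2.
Entrant's induced payoffs are 0, 6, -2, so Entrant commits to Y. Subgame-perfect outcome: (Aggressive, Y) with payoffs (8, 6).
For the simultaneous game, intersect best replies.
Incumbent's best replies: X→Moderate; Y→Aggressive; Z→Moderate.
Entrant's best replies: Soft→Z; Moderate→X; Aggressive→Z.
The unique mutual best reply is (Moderate, X), giving (7, 0).
Entrant's commitment gain: 6 − 0 = 6.

6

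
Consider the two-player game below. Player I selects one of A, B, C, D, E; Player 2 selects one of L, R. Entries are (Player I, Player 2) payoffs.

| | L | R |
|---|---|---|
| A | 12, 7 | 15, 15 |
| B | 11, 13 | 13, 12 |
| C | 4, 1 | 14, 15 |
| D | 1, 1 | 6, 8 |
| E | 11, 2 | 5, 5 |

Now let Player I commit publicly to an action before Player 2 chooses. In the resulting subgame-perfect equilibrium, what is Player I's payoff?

Backward induction with Player I moving first.
- A: Player 2 compares 7, 15 and picks R; Player I would get 15.
- B: Player 2 compares 13, 12 and picks L; Player I would get 11.
- C: Player 2 compares 1, 15 and picks R; Player I would get 14.
- D: Player 2 compares 1, 8 and picks R; Player I would get 6.
- E: Player 2 compares 2, 5 and picks R; Player I would get 5.
Maximizing over 15, 11, 14, 6, 5, Player I chooses A. Subgame-perfect outcome: (A, R) with payoffs (15, 15).

15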